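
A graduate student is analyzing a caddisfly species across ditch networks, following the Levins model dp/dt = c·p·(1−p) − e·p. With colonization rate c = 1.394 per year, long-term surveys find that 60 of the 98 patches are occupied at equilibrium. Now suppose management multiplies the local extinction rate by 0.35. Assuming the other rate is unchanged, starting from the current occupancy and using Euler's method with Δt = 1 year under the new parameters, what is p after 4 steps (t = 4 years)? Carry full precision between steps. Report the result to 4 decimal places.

Observed p* = 60/98 = 0.61224.
Balance c(1−p*) = e gives e = 1.394×(1 − 0.61224) = 0.54053.
Starting from p₀ = 0.61224; update p ← p + (dp/dt)·Δt with the new parameters.
p: 0.61224 → 0.82735  (Δp = +0.21511)
p: 0.82735 → 0.86995  (Δp = +0.04259)
p: 0.86995 → 0.86308  (Δp = -0.00687)
p: 0.86308 → 0.86453  (Δp = +0.00145)

0.8645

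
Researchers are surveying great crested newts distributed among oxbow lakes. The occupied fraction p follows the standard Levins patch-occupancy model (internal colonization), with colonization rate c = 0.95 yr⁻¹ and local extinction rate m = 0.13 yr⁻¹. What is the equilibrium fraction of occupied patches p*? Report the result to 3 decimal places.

At equilibrium, colonization balances extinction: c·p*·(1−p*) = m·p*.
So p* = 1 − m/c = 1 − 0.13/0.95 = 1 − 0.1368 = 0.8632.

0.863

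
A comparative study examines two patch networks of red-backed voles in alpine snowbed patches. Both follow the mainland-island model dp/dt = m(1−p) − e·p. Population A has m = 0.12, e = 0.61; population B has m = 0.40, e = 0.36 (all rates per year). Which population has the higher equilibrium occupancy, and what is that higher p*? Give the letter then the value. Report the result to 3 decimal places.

B, 0.526

A: p*_A = m/(m+e) = 0.12/0.7300 = 0.1644.
B: p*_B = 0.40/0.7600 = 0.5263.
B is higher at 0.5263.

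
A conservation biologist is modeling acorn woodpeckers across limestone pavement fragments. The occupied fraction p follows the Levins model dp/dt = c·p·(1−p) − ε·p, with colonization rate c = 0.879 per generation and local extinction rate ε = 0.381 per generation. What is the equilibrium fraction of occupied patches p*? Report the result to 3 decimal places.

0.567

Setting dp/dt = 0 and dividing through by p* gives c·(1−p*) = ε.
So p* = 1 − ε/c = 1 − 0.381/0.879 = 1 − 0.4334 = 0.5666.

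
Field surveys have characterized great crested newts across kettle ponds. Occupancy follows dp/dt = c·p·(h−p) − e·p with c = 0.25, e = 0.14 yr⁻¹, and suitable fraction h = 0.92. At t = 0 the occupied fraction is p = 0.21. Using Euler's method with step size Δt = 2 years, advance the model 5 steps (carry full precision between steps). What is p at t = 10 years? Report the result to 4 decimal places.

0.2809

Update rule: p ← p + [c·p·(h−p) − e·p]·Δt with Δt = 2.
  1  |  dp/dt·Δt = +0.015750  |  p_1 = 0.225750
  2  |  dp/dt·Δt = +0.015153  |  p_2 = 0.240903
  3  |  dp/dt·Δt = +0.014345  |  p_3 = 0.255249
  4  |  dp/dt·Δt = +0.013369  |  p_4 = 0.268618
  5  |  dp/dt·Δt = +0.012273  |  p_5 = 0.280891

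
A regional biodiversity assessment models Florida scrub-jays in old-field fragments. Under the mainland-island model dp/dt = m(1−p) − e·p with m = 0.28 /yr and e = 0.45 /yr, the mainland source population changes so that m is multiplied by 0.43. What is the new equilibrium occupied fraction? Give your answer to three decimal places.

0.211

Before: p* = 0.28/(0.28+0.45) = 0.3836.
After: m = 0.1204, e = 0.45; p* = 0.1204/0.5704 = 0.2111.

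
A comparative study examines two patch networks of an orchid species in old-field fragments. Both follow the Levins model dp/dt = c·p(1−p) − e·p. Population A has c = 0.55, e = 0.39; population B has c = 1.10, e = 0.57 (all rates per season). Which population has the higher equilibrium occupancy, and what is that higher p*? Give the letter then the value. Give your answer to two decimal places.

A: p*_A = 1 − 0.39/0.55 = 0.2909.
B: p*_B = 1 − 0.57/1.10 = 0.4818.
B is higher at 0.4818.

B, 0.48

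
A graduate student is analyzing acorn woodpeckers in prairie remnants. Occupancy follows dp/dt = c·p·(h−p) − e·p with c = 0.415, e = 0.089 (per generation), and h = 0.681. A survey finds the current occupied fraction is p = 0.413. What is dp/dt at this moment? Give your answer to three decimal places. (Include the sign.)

0.009

Colonization term: c·p·(h−p) = 0.415×0.413×0.2680 = 0.04593.
Extinction term: e·p = 0.03676.
dp/dt = 0.04593 − 0.03676 = 0.00918.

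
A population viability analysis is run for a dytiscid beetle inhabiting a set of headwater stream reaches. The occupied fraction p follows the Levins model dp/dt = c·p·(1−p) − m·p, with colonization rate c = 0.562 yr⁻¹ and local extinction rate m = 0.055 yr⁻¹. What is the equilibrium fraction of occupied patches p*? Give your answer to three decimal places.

At equilibrium, colonization balances extinction: c·p*·(1−p*) = m·p*.
So p* = 1 − m/c = 1 − 0.055/0.562 = 1 − 0.0979 = 0.9021.

0.902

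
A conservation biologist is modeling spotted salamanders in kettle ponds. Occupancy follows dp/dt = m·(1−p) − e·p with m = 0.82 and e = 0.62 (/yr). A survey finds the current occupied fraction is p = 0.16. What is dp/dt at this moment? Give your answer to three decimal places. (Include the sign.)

0.590

Colonization term: m·(1−p) = 0.82×0.8400 = 0.68880.
Extinction term: e·p = 0.09920.
dp/dt = 0.68880 − 0.09920 = 0.58960.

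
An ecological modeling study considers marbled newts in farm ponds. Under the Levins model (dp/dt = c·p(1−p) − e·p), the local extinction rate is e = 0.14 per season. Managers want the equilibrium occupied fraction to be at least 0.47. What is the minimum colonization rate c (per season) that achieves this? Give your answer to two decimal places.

p* = 1 − e/c ≥ 0.47 requires e/c ≤ 0.5300, i.e. c ≥ e/0.5300.
c_min = 0.14/0.5300 = 0.2642.

0.26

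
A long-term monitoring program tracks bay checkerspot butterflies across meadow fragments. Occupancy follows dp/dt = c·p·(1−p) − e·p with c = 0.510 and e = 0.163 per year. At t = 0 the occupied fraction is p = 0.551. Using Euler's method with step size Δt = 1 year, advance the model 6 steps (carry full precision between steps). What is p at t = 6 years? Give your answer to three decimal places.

Update rule: p ← p + [c·p·(1−p) − e·p]·Δt with Δt = 1.
  1  |  dp/dt·Δt = +0.036360  |  p_1 = 0.587360
  2  |  dp/dt·Δt = +0.027868  |  p_2 = 0.615228
  3  |  dp/dt·Δt = +0.020446  |  p_3 = 0.635675
  4  |  dp/dt·Δt = +0.014497  |  p_4 = 0.650172
  5  |  dp/dt·Δt = +0.010021  |  p_5 = 0.660193
  6  |  dp/dt·Δt = +0.006801  |  p_6 = 0.666994

0.667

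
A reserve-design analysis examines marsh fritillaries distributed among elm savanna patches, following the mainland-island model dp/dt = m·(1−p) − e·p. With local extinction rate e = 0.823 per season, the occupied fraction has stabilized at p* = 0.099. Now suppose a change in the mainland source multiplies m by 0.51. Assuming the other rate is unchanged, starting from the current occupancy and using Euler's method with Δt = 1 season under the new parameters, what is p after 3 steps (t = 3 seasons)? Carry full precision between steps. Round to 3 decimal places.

Balance m(1−p*) = e·p* gives m = e·p*/(1−p*) = 0.823×0.09900/0.90100 = 0.09043.
Starting from p₀ = 0.09900; update p ← p + (dp/dt)·Δt with the new parameters.
t = 1: p = 0.09900 + (-0.03992) = 0.05908
t = 2: p = 0.05908 + (-0.00523) = 0.05385
t = 3: p = 0.05385 + (-0.00068) = 0.05317

0.053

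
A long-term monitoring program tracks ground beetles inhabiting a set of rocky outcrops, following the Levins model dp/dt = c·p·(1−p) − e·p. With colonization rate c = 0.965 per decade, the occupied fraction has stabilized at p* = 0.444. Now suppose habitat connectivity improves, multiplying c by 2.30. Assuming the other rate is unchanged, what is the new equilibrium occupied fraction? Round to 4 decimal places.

Balance c(1−p*) = e gives e = 0.965×(1 − 0.44400) = 0.53654.
New p* = 1 − e/c = 1 − 0.53654/2.21950 = 0.75826.

0.7583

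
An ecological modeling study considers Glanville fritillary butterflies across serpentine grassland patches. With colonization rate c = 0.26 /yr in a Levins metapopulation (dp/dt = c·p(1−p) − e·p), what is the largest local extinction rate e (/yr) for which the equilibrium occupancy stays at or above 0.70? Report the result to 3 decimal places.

0.078

1 − e/c ≥ 0.70 ⇒ e ≤ c(1 − 0.70) = 0.26 × 0.3000.
e_max = 0.0780.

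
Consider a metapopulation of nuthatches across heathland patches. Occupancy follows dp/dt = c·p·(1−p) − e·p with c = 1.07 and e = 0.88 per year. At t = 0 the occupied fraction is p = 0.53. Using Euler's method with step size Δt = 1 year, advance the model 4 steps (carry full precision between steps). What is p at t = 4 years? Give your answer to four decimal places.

Update rule: p ← p + [c·p·(1−p) − e·p]·Δt with Δt = 1.
t = 1: p = 0.53000 + (-0.19986) = 0.33014
t = 2: p = 0.33014 + (-0.05389) = 0.27624
t = 3: p = 0.27624 + (-0.02917) = 0.24708
t = 4: p = 0.24708 + (-0.01838) = 0.22870

0.2287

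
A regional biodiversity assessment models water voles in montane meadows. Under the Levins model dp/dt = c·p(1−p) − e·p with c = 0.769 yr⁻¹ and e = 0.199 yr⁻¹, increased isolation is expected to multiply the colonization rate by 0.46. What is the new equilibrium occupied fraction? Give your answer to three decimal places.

0.437

Before: p* = 1 − 0.199/0.769 = 0.7412.
After the change, c = 0.35374, e = 0.199, so p* = 1 − 0.199/0.35374 = 0.4374.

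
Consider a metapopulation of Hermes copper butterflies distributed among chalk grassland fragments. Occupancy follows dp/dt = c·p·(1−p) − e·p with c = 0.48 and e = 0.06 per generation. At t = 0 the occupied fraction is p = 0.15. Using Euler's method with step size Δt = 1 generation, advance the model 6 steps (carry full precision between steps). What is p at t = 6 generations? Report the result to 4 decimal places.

0.6134

Update rule: p ← p + [c·p·(1−p) − e·p]·Δt with Δt = 1.
t = 1: p = 0.15000 + (+0.05220) = 0.20220
t = 2: p = 0.20220 + (+0.06530) = 0.26750
t = 3: p = 0.26750 + (+0.07800) = 0.34550
t = 4: p = 0.34550 + (+0.08781) = 0.43331
t = 5: p = 0.43331 + (+0.09187) = 0.52518
t = 6: p = 0.52518 + (+0.08818) = 0.61337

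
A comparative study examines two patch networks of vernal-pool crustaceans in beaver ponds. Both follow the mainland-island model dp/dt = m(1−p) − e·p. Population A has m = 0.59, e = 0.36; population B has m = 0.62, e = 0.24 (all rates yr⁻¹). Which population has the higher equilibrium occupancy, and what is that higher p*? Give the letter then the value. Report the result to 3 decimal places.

B, 0.721

A: p*_A = m/(m+e) = 0.59/0.9500 = 0.6211.
B: p*_B = 0.62/0.8600 = 0.7209.
B is higher at 0.7209.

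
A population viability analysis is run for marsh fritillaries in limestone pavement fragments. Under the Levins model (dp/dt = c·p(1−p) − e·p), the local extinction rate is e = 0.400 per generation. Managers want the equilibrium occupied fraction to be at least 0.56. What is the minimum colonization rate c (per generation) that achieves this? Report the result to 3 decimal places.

0.909

p* = 1 − e/c ≥ 0.56 requires e/c ≤ 0.4400, i.e. c ≥ e/0.4400.
c_min = 0.400/0.4400 = 0.9091.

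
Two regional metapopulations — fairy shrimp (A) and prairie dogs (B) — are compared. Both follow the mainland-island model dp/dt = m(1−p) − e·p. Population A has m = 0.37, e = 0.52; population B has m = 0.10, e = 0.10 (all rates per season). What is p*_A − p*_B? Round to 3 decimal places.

-0.084

A: p*_A = m/(m+e) = 0.37/0.8900 = 0.4157.
B: p*_B = 0.10/0.2000 = 0.5000.
p*_A − p*_B = 0.4157 − 0.5000 = -0.0843.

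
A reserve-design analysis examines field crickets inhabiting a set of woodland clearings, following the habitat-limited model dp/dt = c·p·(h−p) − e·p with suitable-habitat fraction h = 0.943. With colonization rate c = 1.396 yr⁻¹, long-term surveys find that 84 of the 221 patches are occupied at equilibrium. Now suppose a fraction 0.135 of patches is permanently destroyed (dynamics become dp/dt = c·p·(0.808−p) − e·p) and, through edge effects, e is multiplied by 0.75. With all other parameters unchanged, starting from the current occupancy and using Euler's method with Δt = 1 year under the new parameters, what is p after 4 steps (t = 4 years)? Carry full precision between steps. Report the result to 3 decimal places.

0.386

Observed p* = 84/221 = 0.38009.
Balance c(h−p*) = e gives e = 1.396×(0.943 − 0.38009) = 0.78582.
Starting from p₀ = 0.38009; update p ← p + (dp/dt)·Δt with the new parameters.
t = 1: p = 0.38009 + (+0.00304) = 0.38313
t = 2: p = 0.38313 + (+0.00144) = 0.38457
t = 3: p = 0.38457 + (+0.00067) = 0.38524
t = 4: p = 0.38524 + (+0.00031) = 0.38555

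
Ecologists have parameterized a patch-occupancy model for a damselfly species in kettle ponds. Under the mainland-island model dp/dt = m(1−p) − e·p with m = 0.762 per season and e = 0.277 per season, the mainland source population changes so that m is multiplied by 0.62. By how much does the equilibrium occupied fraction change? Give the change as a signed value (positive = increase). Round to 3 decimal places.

-0.103

Before: p* = 0.762/(0.762+0.277) = 0.7334.
After: m = 0.47244, e = 0.277; p* = 0.47244/0.7494 = 0.6304.
Δp* = 0.6304 − 0.7334 = -0.1030.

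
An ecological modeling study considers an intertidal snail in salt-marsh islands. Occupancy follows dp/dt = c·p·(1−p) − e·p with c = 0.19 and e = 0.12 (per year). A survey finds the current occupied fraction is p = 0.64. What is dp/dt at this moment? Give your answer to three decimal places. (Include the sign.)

Colonization term: c·p·(1−p) = 0.19×0.64×0.3600 = 0.04378.
Extinction term: e·p = 0.07680.
dp/dt = 0.04378 − 0.07680 = -0.03302.

-0.033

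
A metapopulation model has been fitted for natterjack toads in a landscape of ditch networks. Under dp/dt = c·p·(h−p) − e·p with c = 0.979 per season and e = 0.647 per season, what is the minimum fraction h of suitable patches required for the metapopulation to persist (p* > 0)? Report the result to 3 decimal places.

p* = h − e/c is positive only when h > e/c.
h_min = e/c = 0.647/0.979 = 0.6609.

0.661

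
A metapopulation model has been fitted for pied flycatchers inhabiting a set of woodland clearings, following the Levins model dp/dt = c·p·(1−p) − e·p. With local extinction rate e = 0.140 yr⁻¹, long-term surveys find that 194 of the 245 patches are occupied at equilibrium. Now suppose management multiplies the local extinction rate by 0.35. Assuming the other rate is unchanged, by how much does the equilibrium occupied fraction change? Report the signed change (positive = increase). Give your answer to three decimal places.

Observed p* = 194/245 = 0.79184.
Balance c(1−p*) = e gives c = e/(1 − 0.79184) = 0.140/0.20816 = 0.67256.
New p* = 1 − e/c = 1 − 0.04900/0.67256 = 0.92714.
Δp* = 0.92714 − 0.79184 = +0.13530.

0.135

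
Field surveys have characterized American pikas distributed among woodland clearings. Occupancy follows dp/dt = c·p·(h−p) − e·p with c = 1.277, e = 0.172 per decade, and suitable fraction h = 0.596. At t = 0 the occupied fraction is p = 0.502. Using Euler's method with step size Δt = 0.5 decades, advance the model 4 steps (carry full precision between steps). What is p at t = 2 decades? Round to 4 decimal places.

0.4705

Update rule: p ← p + [c·p·(h−p) − e·p]·Δt with Δt = 0.5.
p: 0.50200 → 0.48896  (Δp = -0.01304)
p: 0.48896 → 0.48033  (Δp = -0.00863)
p: 0.48033 → 0.47449  (Δp = -0.00583)
p: 0.47449 → 0.47050  (Δp = -0.00399)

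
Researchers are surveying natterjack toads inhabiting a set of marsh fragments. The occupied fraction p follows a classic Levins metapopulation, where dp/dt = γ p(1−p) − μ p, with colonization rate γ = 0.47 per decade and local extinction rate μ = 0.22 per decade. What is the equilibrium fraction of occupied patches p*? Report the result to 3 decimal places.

Setting dp/dt = 0 and dividing through by p* gives γ·(1−p*) = μ.
So p* = 1 − μ/γ = 1 − 0.22/0.47 = 1 − 0.4681 = 0.5319.

0.532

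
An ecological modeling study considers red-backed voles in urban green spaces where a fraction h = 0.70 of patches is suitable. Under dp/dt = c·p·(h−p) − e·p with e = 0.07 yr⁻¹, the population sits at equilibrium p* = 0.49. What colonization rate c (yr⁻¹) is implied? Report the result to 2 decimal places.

0.33

At equilibrium c(h−p*) = e, so c = e/(h−p*).
c = 0.07/(0.70 − 0.49) = 0.07/0.2100 = 0.3333.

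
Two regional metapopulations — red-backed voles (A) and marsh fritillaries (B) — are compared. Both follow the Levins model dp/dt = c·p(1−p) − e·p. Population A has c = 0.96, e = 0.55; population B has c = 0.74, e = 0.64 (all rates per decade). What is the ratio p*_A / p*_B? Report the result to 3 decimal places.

A: p*_A = 1 − 0.55/0.96 = 0.4271.
B: p*_B = 1 − 0.64/0.74 = 0.1351.
p*_A / p*_B = 0.4271/0.1351 = 3.1604.

3.160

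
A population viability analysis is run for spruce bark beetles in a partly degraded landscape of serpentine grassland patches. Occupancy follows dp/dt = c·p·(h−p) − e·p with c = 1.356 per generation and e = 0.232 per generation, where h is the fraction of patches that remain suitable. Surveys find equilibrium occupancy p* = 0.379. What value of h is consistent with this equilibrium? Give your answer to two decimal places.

0.55

At equilibrium c(h−p*) = e, so h = p* + e/c.
h = 0.379 + 0.232/1.356 = 0.379 + 0.1711 = 0.5501.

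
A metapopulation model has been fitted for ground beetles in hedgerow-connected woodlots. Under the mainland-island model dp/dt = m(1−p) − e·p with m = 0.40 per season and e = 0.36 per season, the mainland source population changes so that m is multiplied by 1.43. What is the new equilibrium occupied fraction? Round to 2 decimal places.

Before: p* = 0.40/(0.40+0.36) = 0.5263.
After: m = 0.572, e = 0.36; p* = 0.572/0.9320 = 0.6137.

0.61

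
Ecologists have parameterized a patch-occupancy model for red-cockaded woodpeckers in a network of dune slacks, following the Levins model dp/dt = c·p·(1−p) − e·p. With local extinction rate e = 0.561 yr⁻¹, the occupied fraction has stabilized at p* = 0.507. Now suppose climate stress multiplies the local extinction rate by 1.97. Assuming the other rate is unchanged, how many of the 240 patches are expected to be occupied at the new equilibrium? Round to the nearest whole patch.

Balance c(1−p*) = e gives c = e/(1 − 0.50700) = 0.561/0.49300 = 1.13793.
New p* = 1 − e/c = 1 − 1.10517/1.13793 = 0.02879.
Expected occupied = 240 × 0.02879 = 6.91 ≈ 7.

7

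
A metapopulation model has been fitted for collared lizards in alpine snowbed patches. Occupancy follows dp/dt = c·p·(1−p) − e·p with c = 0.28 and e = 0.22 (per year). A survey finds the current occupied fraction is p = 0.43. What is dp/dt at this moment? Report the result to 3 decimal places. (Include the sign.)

Colonization term: c·p·(1−p) = 0.28×0.43×0.5700 = 0.06863.
Extinction term: e·p = 0.09460.
dp/dt = 0.06863 − 0.09460 = -0.02597.

-0.026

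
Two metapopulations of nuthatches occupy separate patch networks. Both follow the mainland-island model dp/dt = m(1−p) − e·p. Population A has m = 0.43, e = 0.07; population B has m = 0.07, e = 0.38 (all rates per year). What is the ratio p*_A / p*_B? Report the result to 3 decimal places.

A: p*_A = m/(m+e) = 0.43/0.5000 = 0.8600.
B: p*_B = 0.07/0.4500 = 0.1556.
p*_A / p*_B = 0.8600/0.1556 = 5.5286.

5.529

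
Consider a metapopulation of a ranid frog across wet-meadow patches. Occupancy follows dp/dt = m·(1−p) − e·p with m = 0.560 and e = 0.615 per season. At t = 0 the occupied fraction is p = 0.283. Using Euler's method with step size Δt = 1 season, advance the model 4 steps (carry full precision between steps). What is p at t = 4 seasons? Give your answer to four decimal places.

Update rule: p ← p + [m·(1−p) − e·p]·Δt with Δt = 1.
p: 0.28300 → 0.51048  (Δp = +0.22748)
p: 0.51048 → 0.47067  (Δp = -0.03981)
p: 0.47067 → 0.47763  (Δp = +0.00697)
p: 0.47763 → 0.47641  (Δp = -0.00122)

0.4764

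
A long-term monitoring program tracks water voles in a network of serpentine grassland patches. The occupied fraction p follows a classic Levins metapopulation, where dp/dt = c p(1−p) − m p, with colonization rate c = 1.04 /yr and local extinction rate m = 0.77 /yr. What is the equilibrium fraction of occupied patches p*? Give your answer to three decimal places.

0.260

At equilibrium, colonization balances extinction: c·p*·(1−p*) = m·p*.
So p* = 1 − m/c = 1 − 0.77/1.04 = 1 − 0.7404 = 0.2596.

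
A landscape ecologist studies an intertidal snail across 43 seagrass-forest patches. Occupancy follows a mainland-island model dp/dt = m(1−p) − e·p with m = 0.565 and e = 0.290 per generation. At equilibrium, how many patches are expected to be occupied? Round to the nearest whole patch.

28

p* = m/(m+e) = 0.565/0.8550 = 0.6608.
Expected occupied patches = N × p* = 43 × 0.6608 = 28.42 ≈ 28.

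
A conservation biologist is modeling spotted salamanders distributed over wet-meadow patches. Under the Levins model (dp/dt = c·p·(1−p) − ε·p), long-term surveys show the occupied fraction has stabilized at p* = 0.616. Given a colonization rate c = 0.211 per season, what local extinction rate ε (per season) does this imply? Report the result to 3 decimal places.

0.081

At equilibrium c(1−p*) = ε.
ε = 0.211 × (1 − 0.616) = 0.211 × 0.3840 = 0.0810.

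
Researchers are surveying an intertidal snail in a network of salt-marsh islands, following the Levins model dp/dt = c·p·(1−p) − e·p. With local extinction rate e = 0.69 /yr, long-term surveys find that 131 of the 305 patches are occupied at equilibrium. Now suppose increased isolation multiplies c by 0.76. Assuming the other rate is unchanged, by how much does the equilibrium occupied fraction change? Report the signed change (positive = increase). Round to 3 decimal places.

Observed p* = 131/305 = 0.42951.
Balance c(1−p*) = e gives c = e/(1 − 0.42951) = 0.69/0.57049 = 1.20949.
New p* = 1 − e/c = 1 − 0.69000/0.91921 = 0.24936.
Δp* = 0.24936 − 0.42951 = -0.18015.

-0.180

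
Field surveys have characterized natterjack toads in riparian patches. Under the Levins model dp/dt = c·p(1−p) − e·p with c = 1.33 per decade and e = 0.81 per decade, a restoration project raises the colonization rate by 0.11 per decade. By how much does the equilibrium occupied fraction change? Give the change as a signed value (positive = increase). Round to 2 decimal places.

0.05

Before: p* = 1 − 0.81/1.33 = 0.3910.
After the change, c = 1.44, e = 0.81, so p* = 1 − 0.81/1.44 = 0.4375.
Δp* = 0.4375 − 0.3910 = +0.0465.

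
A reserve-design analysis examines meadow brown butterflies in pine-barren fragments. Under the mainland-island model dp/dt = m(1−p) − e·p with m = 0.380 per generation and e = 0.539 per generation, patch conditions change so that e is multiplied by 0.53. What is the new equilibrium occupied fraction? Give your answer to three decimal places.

Before: p* = 0.380/(0.380+0.539) = 0.4135.
After: m = 0.38, e = 0.28567; p* = 0.38/0.6657 = 0.5709.

0.571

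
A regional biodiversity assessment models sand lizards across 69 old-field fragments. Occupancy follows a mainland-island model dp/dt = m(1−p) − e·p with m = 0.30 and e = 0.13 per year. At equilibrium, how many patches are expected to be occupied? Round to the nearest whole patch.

p* = m/(m+e) = 0.30/0.4300 = 0.6977.
Expected occupied patches = N × p* = 69 × 0.6977 = 48.14 ≈ 48.

48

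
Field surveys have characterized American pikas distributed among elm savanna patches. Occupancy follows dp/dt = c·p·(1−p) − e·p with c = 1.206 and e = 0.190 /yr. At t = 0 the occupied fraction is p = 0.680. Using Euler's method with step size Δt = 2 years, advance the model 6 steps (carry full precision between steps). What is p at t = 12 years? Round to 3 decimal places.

Update rule: p ← p + [c·p·(1−p) − e·p]·Δt with Δt = 2.
  1  |  dp/dt·Δt = +0.266451  |  p_1 = 0.946451
  2  |  dp/dt·Δt = -0.237408  |  p_2 = 0.709043
  3  |  dp/dt·Δt = +0.228162  |  p_3 = 0.937205
  4  |  dp/dt·Δt = -0.214187  |  p_4 = 0.723018
  5  |  dp/dt·Δt = +0.208287  |  p_5 = 0.931305
  6  |  dp/dt·Δt = -0.199587  |  p_6 = 0.731719

0.732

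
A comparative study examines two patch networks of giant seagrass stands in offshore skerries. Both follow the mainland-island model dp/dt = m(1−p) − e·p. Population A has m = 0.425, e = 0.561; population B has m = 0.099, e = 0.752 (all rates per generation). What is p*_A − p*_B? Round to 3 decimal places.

A: p*_A = m/(m+e) = 0.425/0.9860 = 0.4310.
B: p*_B = 0.099/0.8510 = 0.1163.
p*_A − p*_B = 0.4310 − 0.1163 = 0.3147.

0.315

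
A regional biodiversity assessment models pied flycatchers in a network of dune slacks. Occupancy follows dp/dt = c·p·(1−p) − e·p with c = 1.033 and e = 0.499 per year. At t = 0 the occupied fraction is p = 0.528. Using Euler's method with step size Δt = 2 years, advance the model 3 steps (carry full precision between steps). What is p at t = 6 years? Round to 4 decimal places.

0.5169

Update rule: p ← p + [c·p·(1−p) − e·p]·Δt with Δt = 2.
step 1: Δp = -0.01206, p = 0.51594
step 2: Δp = +0.00107, p = 0.51701
step 3: Δp = -0.00007, p = 0.51694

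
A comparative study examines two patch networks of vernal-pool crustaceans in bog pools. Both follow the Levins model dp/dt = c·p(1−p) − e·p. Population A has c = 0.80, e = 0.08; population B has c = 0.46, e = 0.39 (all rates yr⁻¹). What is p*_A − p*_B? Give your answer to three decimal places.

0.748

A: p*_A = 1 − 0.08/0.80 = 0.9000.
B: p*_B = 1 − 0.39/0.46 = 0.1522.
p*_A − p*_B = 0.9000 − 0.1522 = 0.7478.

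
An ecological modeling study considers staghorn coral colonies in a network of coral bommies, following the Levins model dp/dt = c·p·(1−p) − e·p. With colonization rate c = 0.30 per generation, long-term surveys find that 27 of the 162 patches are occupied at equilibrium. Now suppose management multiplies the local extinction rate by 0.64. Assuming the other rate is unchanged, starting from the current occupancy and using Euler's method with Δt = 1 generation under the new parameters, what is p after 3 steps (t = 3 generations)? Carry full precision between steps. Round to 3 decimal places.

Observed p* = 27/162 = 0.16667.
Balance c(1−p*) = e gives e = 0.30×(1 − 0.16667) = 0.25000.
Starting from p₀ = 0.16667; update p ← p + (dp/dt)·Δt with the new parameters.
p: 0.16667 → 0.18167  (Δp = +0.01500)
p: 0.18167 → 0.19720  (Δp = +0.01553)
p: 0.19720 → 0.21314  (Δp = +0.01594)

0.213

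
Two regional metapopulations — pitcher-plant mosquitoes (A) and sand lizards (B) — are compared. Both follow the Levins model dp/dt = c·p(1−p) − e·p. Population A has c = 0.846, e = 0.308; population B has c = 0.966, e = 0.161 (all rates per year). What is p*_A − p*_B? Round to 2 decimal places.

A: p*_A = 1 − 0.308/0.846 = 0.6359.
B: p*_B = 1 − 0.161/0.966 = 0.8333.
p*_A − p*_B = 0.6359 − 0.8333 = -0.1974.

-0.20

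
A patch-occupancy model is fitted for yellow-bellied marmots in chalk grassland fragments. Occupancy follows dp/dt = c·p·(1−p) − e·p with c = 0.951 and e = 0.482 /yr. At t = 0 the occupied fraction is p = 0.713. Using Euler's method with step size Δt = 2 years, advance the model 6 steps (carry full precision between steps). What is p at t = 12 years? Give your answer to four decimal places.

0.4932

Update rule: p ← p + [c·p·(1−p) − e·p]·Δt with Δt = 2.
step 1: Δp = -0.29812, p = 0.41488
step 2: Δp = +0.06178, p = 0.47665
step 3: Δp = +0.01497, p = 0.49162
step 4: Δp = +0.00144, p = 0.49306
step 5: Δp = +0.00009, p = 0.49316
step 6: Δp = +0.00001, p = 0.49316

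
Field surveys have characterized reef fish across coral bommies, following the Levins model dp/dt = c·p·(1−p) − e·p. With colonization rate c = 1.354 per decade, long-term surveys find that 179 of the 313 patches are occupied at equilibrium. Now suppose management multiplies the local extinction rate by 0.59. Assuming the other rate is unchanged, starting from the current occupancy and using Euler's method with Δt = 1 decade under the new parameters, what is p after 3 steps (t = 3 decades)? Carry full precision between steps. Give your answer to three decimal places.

0.747

Observed p* = 179/313 = 0.57188.
Balance c(1−p*) = e gives e = 1.354×(1 − 0.57188) = 0.57967.
Starting from p₀ = 0.57188; update p ← p + (dp/dt)·Δt with the new parameters.
t = 1: p = 0.57188 + (+0.13592) = 0.70780
t = 2: p = 0.70780 + (+0.03796) = 0.74576
t = 3: p = 0.74576 + (+0.00167) = 0.74743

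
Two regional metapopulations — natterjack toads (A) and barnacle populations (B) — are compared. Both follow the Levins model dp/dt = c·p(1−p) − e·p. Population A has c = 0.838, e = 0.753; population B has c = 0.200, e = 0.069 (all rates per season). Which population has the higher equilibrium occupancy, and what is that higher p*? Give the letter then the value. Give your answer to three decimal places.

B, 0.655

A: p*_A = 1 − 0.753/0.838 = 0.1014.
B: p*_B = 1 − 0.069/0.200 = 0.6550.
B is higher at 0.6550.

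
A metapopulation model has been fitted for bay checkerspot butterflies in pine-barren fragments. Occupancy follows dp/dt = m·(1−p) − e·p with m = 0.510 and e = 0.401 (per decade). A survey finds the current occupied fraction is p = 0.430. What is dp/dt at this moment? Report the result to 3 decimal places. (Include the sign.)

0.118

Colonization term: m·(1−p) = 0.510×0.5700 = 0.29070.
Extinction term: e·p = 0.17243.
dp/dt = 0.29070 − 0.17243 = 0.11827.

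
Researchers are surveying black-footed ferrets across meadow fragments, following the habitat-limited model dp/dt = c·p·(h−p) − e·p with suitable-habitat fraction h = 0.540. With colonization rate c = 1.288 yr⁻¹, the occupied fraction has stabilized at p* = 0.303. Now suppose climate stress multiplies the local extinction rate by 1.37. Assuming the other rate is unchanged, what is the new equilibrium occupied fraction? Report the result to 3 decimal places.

0.215

Balance c(h−p*) = e gives e = 1.288×(0.54 − 0.30300) = 0.30526.
New p* = 0.54 − e/c = 0.54 − 0.41821/1.28800 = 0.21530.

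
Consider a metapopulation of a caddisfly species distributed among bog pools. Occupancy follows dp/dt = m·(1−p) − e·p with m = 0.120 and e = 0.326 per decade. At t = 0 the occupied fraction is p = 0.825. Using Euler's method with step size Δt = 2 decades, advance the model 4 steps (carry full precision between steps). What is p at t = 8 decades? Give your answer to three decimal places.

Update rule: p ← p + [m·(1−p) − e·p]·Δt with Δt = 2.
t = 2: p = 0.82500 + (-0.49590) = 0.32910
t = 4: p = 0.32910 + (-0.05356) = 0.27554
t = 6: p = 0.27554 + (-0.00578) = 0.26976
t = 8: p = 0.26976 + (-0.00062) = 0.26913

0.269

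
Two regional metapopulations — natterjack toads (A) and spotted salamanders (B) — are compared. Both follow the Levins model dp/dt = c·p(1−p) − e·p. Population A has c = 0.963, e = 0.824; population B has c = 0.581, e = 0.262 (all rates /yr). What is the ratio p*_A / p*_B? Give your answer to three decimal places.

A: p*_A = 1 − 0.824/0.963 = 0.1443.
B: p*_B = 1 − 0.262/0.581 = 0.5491.
p*_A / p*_B = 0.1443/0.5491 = 0.2629.

0.263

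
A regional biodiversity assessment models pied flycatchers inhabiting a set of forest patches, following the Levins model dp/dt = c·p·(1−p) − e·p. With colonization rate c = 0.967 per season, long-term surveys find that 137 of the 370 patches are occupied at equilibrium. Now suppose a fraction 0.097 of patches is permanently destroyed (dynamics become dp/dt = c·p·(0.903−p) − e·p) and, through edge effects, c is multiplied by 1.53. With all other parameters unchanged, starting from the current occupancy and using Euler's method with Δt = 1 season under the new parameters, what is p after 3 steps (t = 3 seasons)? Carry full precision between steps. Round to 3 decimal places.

0.486

Observed p* = 137/370 = 0.37027.
Balance c(1−p*) = e gives e = 0.967×(1 − 0.37027) = 0.60895.
Starting from p₀ = 0.37027; update p ← p + (dp/dt)·Δt with the new parameters.
p: 0.37027 → 0.43663  (Δp = +0.06636)
p: 0.43663 → 0.47202  (Δp = +0.03539)
p: 0.47202 → 0.48556  (Δp = +0.01354)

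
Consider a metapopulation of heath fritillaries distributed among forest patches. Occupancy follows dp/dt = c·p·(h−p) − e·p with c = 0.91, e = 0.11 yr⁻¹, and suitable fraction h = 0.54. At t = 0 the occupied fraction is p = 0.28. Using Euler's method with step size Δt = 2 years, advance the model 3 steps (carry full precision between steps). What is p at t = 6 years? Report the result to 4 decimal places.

Update rule: p ← p + [c·p·(h−p) − e·p]·Δt with Δt = 2.
t = 2: p = 0.28000 + (+0.07090) = 0.35090
t = 4: p = 0.35090 + (+0.04357) = 0.39447
t = 6: p = 0.39447 + (+0.01770) = 0.41217

0.4122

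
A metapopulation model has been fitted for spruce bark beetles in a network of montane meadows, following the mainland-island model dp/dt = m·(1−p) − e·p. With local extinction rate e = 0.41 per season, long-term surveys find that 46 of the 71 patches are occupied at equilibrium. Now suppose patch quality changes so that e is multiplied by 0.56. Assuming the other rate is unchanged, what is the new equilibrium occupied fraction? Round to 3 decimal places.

0.767

Observed p* = 46/71 = 0.64789.
Balance m(1−p*) = e·p* gives m = e·p*/(1−p*) = 0.41×0.64789/0.35211 = 0.75441.
New p* = m/(m+e) = 0.75441/(0.75441+0.22960) = 0.76667.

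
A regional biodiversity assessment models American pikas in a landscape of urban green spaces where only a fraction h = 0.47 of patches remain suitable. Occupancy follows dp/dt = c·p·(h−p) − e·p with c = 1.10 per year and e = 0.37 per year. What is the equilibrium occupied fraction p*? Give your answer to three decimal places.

0.134

Setting dp/dt = 0 and dividing by p* gives c·(h−p*) = e.
So p* = h − e/c = 0.47 − 0.37/1.10 = 0.47 − 0.3364 = 0.1336.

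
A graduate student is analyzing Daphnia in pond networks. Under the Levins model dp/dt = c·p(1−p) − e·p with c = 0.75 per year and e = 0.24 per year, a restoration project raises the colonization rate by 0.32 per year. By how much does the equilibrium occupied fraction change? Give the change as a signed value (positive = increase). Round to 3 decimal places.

0.096

Before: p* = 1 − 0.24/0.75 = 0.6800.
After the change, c = 1.07, e = 0.24, so p* = 1 − 0.24/1.07 = 0.7757.
Δp* = 0.7757 − 0.6800 = +0.0957.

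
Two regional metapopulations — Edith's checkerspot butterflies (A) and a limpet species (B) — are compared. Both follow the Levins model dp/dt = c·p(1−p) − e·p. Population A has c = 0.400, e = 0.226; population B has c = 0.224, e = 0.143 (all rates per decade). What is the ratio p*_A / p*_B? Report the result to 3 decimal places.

1.203

A: p*_A = 1 − 0.226/0.400 = 0.4350.
B: p*_B = 1 − 0.143/0.224 = 0.3616.
p*_A / p*_B = 0.4350/0.3616 = 1.2030.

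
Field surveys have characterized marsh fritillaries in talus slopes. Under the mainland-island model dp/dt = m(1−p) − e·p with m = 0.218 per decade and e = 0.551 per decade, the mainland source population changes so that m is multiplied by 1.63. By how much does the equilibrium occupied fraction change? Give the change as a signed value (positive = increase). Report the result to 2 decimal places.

Before: p* = 0.218/(0.218+0.551) = 0.2835.
After: m = 0.35534, e = 0.551; p* = 0.35534/0.9063 = 0.3921.
Δp* = 0.3921 − 0.2835 = +0.1086.

0.11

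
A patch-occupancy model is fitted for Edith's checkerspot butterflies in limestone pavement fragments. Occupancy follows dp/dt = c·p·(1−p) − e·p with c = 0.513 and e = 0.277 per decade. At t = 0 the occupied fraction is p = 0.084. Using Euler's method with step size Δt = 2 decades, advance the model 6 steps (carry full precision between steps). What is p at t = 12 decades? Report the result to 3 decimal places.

0.361

Update rule: p ← p + [c·p·(1−p) − e·p]·Δt with Δt = 2.
t = 2: p = 0.08400 + (+0.03241) = 0.11641
t = 4: p = 0.11641 + (+0.04104) = 0.15745
t = 6: p = 0.15745 + (+0.04888) = 0.20633
t = 8: p = 0.20633 + (+0.05371) = 0.26004
t = 10: p = 0.26004 + (+0.05336) = 0.31340
t = 12: p = 0.31340 + (+0.04715) = 0.36055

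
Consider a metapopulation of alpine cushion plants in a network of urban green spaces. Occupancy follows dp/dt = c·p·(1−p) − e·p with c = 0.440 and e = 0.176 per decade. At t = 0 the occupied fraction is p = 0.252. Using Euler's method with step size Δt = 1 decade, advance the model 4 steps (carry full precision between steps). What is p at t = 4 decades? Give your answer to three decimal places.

0.407

Update rule: p ← p + [c·p·(1−p) − e·p]·Δt with Δt = 1.
p: 0.25200 → 0.29059  (Δp = +0.03859)
p: 0.29059 → 0.33015  (Δp = +0.03956)
p: 0.33015 → 0.36935  (Δp = +0.03920)
p: 0.36935 → 0.40683  (Δp = +0.03748)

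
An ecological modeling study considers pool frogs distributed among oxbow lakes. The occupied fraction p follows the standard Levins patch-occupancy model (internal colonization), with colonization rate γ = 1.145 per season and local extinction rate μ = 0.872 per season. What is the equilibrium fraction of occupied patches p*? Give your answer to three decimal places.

Setting dp/dt = 0 and dividing through by p* gives γ·(1−p*) = μ.
So p* = 1 − μ/γ = 1 − 0.872/1.145 = 1 − 0.7616 = 0.2384.

0.238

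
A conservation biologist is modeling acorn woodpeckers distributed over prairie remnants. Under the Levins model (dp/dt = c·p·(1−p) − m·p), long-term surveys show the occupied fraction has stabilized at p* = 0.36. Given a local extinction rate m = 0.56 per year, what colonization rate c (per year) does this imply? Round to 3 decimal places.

At equilibrium c(1−p*) = m, so c = m/(1−p*).
c = 0.56/(1 − 0.36) = 0.56/0.6400 = 0.8750.

0.875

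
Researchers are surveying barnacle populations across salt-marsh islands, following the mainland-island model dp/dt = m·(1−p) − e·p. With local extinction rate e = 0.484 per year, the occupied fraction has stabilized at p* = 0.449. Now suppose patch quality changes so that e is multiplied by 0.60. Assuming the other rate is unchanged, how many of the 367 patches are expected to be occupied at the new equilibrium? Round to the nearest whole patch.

Balance m(1−p*) = e·p* gives m = e·p*/(1−p*) = 0.484×0.44900/0.55100 = 0.39440.
New p* = m/(m+e) = 0.39440/(0.39440+0.29040) = 0.57593.
Expected occupied = 367 × 0.57593 = 211.37 ≈ 211.

211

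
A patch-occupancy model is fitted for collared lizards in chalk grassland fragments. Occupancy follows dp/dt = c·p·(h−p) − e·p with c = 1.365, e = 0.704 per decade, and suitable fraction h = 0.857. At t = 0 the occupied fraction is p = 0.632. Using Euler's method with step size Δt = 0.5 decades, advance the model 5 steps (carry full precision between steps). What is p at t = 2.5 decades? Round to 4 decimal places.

0.3805

Update rule: p ← p + [c·p·(h−p) − e·p]·Δt with Δt = 0.5.
p: 0.63200 → 0.50659  (Δp = -0.12541)
p: 0.50659 → 0.44942  (Δp = -0.05717)
p: 0.44942 → 0.41624  (Δp = -0.03318)
p: 0.41624 → 0.39494  (Δp = -0.02130)
p: 0.39494 → 0.38047  (Δp = -0.01447)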